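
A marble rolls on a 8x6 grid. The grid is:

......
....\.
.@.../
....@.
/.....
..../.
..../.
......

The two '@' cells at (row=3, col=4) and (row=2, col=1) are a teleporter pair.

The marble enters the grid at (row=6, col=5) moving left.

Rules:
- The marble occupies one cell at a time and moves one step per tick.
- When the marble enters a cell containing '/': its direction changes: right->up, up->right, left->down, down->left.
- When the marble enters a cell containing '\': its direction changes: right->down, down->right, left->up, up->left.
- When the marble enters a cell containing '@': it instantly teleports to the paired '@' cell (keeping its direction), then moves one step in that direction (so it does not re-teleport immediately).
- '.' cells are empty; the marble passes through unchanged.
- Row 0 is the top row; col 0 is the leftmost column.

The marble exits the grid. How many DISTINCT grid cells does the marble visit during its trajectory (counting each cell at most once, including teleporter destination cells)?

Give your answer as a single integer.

Step 1: enter (6,5), '.' pass, move left to (6,4)
Step 2: enter (6,4), '/' deflects left->down, move down to (7,4)
Step 3: enter (7,4), '.' pass, move down to (8,4)
Step 4: at (8,4) — EXIT via bottom edge, pos 4
Distinct cells visited: 3 (path length 3)

Answer: 3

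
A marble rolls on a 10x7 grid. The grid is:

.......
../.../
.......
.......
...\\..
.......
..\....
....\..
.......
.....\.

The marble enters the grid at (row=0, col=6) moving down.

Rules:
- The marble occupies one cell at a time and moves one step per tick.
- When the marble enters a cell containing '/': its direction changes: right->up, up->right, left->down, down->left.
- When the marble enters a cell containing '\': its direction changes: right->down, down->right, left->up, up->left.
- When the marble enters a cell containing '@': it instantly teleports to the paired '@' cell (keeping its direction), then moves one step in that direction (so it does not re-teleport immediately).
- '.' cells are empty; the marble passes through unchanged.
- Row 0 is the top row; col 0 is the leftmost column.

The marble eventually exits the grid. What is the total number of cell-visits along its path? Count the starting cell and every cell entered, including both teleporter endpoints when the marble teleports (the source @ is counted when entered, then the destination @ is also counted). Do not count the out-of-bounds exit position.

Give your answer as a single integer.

Answer: 15

Derivation:
Step 1: enter (0,6), '.' pass, move down to (1,6)
Step 2: enter (1,6), '/' deflects down->left, move left to (1,5)
Step 3: enter (1,5), '.' pass, move left to (1,4)
Step 4: enter (1,4), '.' pass, move left to (1,3)
Step 5: enter (1,3), '.' pass, move left to (1,2)
Step 6: enter (1,2), '/' deflects left->down, move down to (2,2)
Step 7: enter (2,2), '.' pass, move down to (3,2)
Step 8: enter (3,2), '.' pass, move down to (4,2)
Step 9: enter (4,2), '.' pass, move down to (5,2)
Step 10: enter (5,2), '.' pass, move down to (6,2)
Step 11: enter (6,2), '\' deflects down->right, move right to (6,3)
Step 12: enter (6,3), '.' pass, move right to (6,4)
Step 13: enter (6,4), '.' pass, move right to (6,5)
Step 14: enter (6,5), '.' pass, move right to (6,6)
Step 15: enter (6,6), '.' pass, move right to (6,7)
Step 16: at (6,7) — EXIT via right edge, pos 6
Path length (cell visits): 15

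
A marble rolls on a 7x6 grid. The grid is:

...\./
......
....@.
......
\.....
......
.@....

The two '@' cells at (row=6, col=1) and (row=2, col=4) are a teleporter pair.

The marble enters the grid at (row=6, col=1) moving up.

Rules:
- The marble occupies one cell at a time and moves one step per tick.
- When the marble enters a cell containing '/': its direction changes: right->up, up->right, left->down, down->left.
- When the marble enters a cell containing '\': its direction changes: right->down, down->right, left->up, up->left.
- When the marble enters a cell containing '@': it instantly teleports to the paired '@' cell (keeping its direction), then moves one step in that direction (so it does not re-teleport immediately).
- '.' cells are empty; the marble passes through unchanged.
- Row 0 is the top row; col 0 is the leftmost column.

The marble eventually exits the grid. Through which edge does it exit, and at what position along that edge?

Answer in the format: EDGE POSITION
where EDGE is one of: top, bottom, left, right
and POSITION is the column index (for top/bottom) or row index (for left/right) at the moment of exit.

Step 1: enter (6,1), '@' teleport (6,1)->(2,4), also enter (2,4), move up to (1,4)
Step 2: enter (1,4), '.' pass, move up to (0,4)
Step 3: enter (0,4), '.' pass, move up to (-1,4)
Step 4: at (-1,4) — EXIT via top edge, pos 4

Answer: top 4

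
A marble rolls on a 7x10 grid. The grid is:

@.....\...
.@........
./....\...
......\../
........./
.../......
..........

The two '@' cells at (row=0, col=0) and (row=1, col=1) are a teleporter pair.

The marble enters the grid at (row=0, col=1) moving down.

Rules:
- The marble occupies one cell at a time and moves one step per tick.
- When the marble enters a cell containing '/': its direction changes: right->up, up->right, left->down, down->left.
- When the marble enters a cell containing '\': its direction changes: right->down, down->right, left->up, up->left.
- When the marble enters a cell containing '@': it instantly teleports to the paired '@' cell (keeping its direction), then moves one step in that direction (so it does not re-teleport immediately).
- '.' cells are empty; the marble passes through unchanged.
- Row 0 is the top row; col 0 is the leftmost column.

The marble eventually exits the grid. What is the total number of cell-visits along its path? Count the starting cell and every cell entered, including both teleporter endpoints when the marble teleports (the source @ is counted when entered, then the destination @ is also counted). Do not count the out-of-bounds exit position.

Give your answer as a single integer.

Step 1: enter (0,1), '.' pass, move down to (1,1)
Step 2: enter (1,1), '@' teleport (1,1)->(0,0), also enter (0,0), move down to (1,0)
Step 3: enter (1,0), '.' pass, move down to (2,0)
Step 4: enter (2,0), '.' pass, move down to (3,0)
Step 5: enter (3,0), '.' pass, move down to (4,0)
Step 6: enter (4,0), '.' pass, move down to (5,0)
Step 7: enter (5,0), '.' pass, move down to (6,0)
Step 8: enter (6,0), '.' pass, move down to (7,0)
Step 9: at (7,0) — EXIT via bottom edge, pos 0
Path length (cell visits): 9

Answer: 9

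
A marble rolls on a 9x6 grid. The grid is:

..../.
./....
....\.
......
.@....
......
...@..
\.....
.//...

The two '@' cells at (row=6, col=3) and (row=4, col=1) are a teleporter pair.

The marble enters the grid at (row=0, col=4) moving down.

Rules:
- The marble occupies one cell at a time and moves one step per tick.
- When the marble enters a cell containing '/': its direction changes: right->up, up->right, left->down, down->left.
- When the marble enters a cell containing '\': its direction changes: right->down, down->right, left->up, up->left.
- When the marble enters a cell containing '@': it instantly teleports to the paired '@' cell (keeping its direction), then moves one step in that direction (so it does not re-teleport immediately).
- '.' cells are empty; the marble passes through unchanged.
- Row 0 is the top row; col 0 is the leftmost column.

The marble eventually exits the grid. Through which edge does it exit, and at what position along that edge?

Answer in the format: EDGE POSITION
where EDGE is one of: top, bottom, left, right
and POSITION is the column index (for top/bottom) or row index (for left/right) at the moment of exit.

Step 1: enter (0,4), '/' deflects down->left, move left to (0,3)
Step 2: enter (0,3), '.' pass, move left to (0,2)
Step 3: enter (0,2), '.' pass, move left to (0,1)
Step 4: enter (0,1), '.' pass, move left to (0,0)
Step 5: enter (0,0), '.' pass, move left to (0,-1)
Step 6: at (0,-1) — EXIT via left edge, pos 0

Answer: left 0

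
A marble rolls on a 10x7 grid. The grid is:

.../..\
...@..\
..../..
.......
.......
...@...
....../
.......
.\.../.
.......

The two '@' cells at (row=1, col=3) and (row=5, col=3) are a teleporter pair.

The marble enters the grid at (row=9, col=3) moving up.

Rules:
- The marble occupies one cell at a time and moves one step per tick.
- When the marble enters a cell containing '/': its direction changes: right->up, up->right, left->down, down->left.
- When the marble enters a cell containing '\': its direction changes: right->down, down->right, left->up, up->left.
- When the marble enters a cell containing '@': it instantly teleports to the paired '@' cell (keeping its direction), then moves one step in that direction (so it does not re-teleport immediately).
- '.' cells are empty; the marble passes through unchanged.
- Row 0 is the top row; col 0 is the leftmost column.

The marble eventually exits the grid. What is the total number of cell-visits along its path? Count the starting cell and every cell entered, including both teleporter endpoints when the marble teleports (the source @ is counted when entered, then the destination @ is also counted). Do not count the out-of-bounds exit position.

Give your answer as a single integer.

Step 1: enter (9,3), '.' pass, move up to (8,3)
Step 2: enter (8,3), '.' pass, move up to (7,3)
Step 3: enter (7,3), '.' pass, move up to (6,3)
Step 4: enter (6,3), '.' pass, move up to (5,3)
Step 5: enter (5,3), '@' teleport (5,3)->(1,3), also enter (1,3), move up to (0,3)
Step 6: enter (0,3), '/' deflects up->right, move right to (0,4)
Step 7: enter (0,4), '.' pass, move right to (0,5)
Step 8: enter (0,5), '.' pass, move right to (0,6)
Step 9: enter (0,6), '\' deflects right->down, move down to (1,6)
Step 10: enter (1,6), '\' deflects down->right, move right to (1,7)
Step 11: at (1,7) — EXIT via right edge, pos 1
Path length (cell visits): 11

Answer: 11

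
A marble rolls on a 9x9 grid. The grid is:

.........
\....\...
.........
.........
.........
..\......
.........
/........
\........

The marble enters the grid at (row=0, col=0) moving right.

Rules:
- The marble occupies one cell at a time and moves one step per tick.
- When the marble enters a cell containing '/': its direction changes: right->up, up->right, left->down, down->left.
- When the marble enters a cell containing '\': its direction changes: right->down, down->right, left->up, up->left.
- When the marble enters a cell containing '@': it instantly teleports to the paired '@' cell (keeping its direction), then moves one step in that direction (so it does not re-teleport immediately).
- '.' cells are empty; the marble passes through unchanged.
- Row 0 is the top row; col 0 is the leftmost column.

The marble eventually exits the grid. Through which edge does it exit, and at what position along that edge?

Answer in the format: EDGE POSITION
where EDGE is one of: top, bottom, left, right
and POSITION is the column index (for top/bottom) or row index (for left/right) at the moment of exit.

Step 1: enter (0,0), '.' pass, move right to (0,1)
Step 2: enter (0,1), '.' pass, move right to (0,2)
Step 3: enter (0,2), '.' pass, move right to (0,3)
Step 4: enter (0,3), '.' pass, move right to (0,4)
Step 5: enter (0,4), '.' pass, move right to (0,5)
Step 6: enter (0,5), '.' pass, move right to (0,6)
Step 7: enter (0,6), '.' pass, move right to (0,7)
Step 8: enter (0,7), '.' pass, move right to (0,8)
Step 9: enter (0,8), '.' pass, move right to (0,9)
Step 10: at (0,9) — EXIT via right edge, pos 0

Answer: right 0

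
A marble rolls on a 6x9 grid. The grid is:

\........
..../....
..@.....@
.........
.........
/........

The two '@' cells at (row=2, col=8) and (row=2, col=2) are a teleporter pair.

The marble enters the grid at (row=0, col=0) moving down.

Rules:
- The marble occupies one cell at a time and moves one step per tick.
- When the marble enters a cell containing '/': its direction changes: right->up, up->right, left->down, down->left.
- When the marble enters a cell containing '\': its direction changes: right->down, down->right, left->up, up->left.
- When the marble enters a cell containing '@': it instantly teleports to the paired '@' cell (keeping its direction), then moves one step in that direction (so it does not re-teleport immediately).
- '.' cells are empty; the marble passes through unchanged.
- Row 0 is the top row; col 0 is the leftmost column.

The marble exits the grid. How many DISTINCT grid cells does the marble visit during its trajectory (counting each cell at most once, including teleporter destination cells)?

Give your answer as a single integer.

Step 1: enter (0,0), '\' deflects down->right, move right to (0,1)
Step 2: enter (0,1), '.' pass, move right to (0,2)
Step 3: enter (0,2), '.' pass, move right to (0,3)
Step 4: enter (0,3), '.' pass, move right to (0,4)
Step 5: enter (0,4), '.' pass, move right to (0,5)
Step 6: enter (0,5), '.' pass, move right to (0,6)
Step 7: enter (0,6), '.' pass, move right to (0,7)
Step 8: enter (0,7), '.' pass, move right to (0,8)
Step 9: enter (0,8), '.' pass, move right to (0,9)
Step 10: at (0,9) — EXIT via right edge, pos 0
Distinct cells visited: 9 (path length 9)

Answer: 9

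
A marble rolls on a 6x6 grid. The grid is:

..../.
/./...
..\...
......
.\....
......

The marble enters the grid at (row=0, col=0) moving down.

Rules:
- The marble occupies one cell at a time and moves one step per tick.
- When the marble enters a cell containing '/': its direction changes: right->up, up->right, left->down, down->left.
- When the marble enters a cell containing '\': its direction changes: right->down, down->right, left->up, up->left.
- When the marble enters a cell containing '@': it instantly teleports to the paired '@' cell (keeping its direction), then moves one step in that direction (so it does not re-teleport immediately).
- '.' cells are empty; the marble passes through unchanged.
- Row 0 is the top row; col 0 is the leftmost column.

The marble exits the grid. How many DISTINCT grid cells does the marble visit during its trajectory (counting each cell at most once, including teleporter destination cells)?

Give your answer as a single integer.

Answer: 2

Derivation:
Step 1: enter (0,0), '.' pass, move down to (1,0)
Step 2: enter (1,0), '/' deflects down->left, move left to (1,-1)
Step 3: at (1,-1) — EXIT via left edge, pos 1
Distinct cells visited: 2 (path length 2)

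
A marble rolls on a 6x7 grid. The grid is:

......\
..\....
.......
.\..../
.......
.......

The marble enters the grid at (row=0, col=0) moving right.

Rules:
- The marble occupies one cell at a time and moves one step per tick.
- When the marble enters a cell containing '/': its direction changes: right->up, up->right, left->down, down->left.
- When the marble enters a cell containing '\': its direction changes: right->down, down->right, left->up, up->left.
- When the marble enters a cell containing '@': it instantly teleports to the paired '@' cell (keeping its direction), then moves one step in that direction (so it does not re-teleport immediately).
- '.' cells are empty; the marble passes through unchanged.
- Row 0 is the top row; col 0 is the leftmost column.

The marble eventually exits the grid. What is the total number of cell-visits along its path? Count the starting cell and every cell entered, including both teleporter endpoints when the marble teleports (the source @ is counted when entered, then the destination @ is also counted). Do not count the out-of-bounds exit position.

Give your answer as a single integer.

Answer: 18

Derivation:
Step 1: enter (0,0), '.' pass, move right to (0,1)
Step 2: enter (0,1), '.' pass, move right to (0,2)
Step 3: enter (0,2), '.' pass, move right to (0,3)
Step 4: enter (0,3), '.' pass, move right to (0,4)
Step 5: enter (0,4), '.' pass, move right to (0,5)
Step 6: enter (0,5), '.' pass, move right to (0,6)
Step 7: enter (0,6), '\' deflects right->down, move down to (1,6)
Step 8: enter (1,6), '.' pass, move down to (2,6)
Step 9: enter (2,6), '.' pass, move down to (3,6)
Step 10: enter (3,6), '/' deflects down->left, move left to (3,5)
Step 11: enter (3,5), '.' pass, move left to (3,4)
Step 12: enter (3,4), '.' pass, move left to (3,3)
Step 13: enter (3,3), '.' pass, move left to (3,2)
Step 14: enter (3,2), '.' pass, move left to (3,1)
Step 15: enter (3,1), '\' deflects left->up, move up to (2,1)
Step 16: enter (2,1), '.' pass, move up to (1,1)
Step 17: enter (1,1), '.' pass, move up to (0,1)
Step 18: enter (0,1), '.' pass, move up to (-1,1)
Step 19: at (-1,1) — EXIT via top edge, pos 1
Path length (cell visits): 18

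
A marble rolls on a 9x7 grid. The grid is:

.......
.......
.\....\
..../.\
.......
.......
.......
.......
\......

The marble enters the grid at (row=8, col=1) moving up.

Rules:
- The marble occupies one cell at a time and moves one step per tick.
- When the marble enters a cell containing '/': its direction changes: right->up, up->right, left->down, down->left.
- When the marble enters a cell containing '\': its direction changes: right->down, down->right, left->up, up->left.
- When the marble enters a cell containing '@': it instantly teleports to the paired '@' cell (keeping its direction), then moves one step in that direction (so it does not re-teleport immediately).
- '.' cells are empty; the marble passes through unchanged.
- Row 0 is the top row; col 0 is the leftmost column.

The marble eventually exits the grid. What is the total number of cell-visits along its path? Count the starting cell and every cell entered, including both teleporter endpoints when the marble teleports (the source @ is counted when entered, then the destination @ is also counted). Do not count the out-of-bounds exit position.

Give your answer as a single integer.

Answer: 8

Derivation:
Step 1: enter (8,1), '.' pass, move up to (7,1)
Step 2: enter (7,1), '.' pass, move up to (6,1)
Step 3: enter (6,1), '.' pass, move up to (5,1)
Step 4: enter (5,1), '.' pass, move up to (4,1)
Step 5: enter (4,1), '.' pass, move up to (3,1)
Step 6: enter (3,1), '.' pass, move up to (2,1)
Step 7: enter (2,1), '\' deflects up->left, move left to (2,0)
Step 8: enter (2,0), '.' pass, move left to (2,-1)
Step 9: at (2,-1) — EXIT via left edge, pos 2
Path length (cell visits): 8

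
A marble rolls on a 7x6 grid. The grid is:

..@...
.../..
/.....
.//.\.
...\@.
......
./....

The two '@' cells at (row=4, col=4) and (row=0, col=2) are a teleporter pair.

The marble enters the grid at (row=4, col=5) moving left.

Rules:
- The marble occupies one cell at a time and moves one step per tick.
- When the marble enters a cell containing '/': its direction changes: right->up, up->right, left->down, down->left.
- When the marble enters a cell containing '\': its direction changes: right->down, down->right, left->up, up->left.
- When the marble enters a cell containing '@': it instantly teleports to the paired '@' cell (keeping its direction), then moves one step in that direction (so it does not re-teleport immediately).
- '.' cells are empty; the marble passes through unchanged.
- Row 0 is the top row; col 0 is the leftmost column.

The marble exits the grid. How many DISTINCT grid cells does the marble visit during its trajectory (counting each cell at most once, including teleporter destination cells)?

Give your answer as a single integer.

Step 1: enter (4,5), '.' pass, move left to (4,4)
Step 2: enter (4,4), '@' teleport (4,4)->(0,2), also enter (0,2), move left to (0,1)
Step 3: enter (0,1), '.' pass, move left to (0,0)
Step 4: enter (0,0), '.' pass, move left to (0,-1)
Step 5: at (0,-1) — EXIT via left edge, pos 0
Distinct cells visited: 5 (path length 5)

Answer: 5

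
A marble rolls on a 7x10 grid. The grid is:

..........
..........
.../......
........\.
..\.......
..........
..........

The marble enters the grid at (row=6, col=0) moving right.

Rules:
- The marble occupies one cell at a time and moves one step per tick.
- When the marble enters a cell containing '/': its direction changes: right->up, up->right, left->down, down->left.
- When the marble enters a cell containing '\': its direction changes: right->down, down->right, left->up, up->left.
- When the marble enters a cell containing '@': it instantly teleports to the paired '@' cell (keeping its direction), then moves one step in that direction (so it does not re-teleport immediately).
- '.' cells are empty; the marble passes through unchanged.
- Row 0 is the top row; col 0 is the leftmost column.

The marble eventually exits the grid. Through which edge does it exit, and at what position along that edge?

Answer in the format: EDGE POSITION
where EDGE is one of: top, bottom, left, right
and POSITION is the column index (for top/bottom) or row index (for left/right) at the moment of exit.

Answer: right 6

Derivation:
Step 1: enter (6,0), '.' pass, move right to (6,1)
Step 2: enter (6,1), '.' pass, move right to (6,2)
Step 3: enter (6,2), '.' pass, move right to (6,3)
Step 4: enter (6,3), '.' pass, move right to (6,4)
Step 5: enter (6,4), '.' pass, move right to (6,5)
Step 6: enter (6,5), '.' pass, move right to (6,6)
Step 7: enter (6,6), '.' pass, move right to (6,7)
Step 8: enter (6,7), '.' pass, move right to (6,8)
Step 9: enter (6,8), '.' pass, move right to (6,9)
Step 10: enter (6,9), '.' pass, move right to (6,10)
Step 11: at (6,10) — EXIT via right edge, pos 6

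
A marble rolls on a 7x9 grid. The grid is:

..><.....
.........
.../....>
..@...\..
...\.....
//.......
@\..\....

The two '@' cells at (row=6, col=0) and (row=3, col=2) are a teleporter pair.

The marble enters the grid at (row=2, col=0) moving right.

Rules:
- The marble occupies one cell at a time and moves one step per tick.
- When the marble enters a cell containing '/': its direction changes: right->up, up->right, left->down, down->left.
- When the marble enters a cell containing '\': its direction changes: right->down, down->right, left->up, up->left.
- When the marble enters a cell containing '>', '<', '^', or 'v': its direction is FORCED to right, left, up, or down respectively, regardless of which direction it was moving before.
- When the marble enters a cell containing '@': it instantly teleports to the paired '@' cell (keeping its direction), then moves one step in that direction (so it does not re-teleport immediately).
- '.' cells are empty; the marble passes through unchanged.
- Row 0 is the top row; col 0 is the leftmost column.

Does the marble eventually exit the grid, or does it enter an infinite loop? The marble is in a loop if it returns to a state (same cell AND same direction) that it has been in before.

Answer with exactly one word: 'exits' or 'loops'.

Answer: loops

Derivation:
Step 1: enter (2,0), '.' pass, move right to (2,1)
Step 2: enter (2,1), '.' pass, move right to (2,2)
Step 3: enter (2,2), '.' pass, move right to (2,3)
Step 4: enter (2,3), '/' deflects right->up, move up to (1,3)
Step 5: enter (1,3), '.' pass, move up to (0,3)
Step 6: enter (0,3), '<' forces up->left, move left to (0,2)
Step 7: enter (0,2), '>' forces left->right, move right to (0,3)
Step 8: enter (0,3), '<' forces right->left, move left to (0,2)
Step 9: at (0,2) dir=left — LOOP DETECTED (seen before)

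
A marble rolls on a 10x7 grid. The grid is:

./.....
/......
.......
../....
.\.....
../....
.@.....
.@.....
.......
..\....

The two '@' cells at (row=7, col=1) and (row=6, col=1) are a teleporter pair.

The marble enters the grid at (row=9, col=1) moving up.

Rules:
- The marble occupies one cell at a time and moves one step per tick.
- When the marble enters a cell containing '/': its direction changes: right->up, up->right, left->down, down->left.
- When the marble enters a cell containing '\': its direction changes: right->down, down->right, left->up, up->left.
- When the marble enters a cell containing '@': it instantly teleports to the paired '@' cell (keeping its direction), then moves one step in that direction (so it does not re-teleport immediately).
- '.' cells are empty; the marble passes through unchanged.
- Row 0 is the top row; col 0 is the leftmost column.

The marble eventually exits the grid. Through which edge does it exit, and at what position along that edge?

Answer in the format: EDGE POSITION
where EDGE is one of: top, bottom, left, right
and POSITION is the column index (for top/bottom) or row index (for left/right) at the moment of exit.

Answer: left 4

Derivation:
Step 1: enter (9,1), '.' pass, move up to (8,1)
Step 2: enter (8,1), '.' pass, move up to (7,1)
Step 3: enter (7,1), '@' teleport (7,1)->(6,1), also enter (6,1), move up to (5,1)
Step 4: enter (5,1), '.' pass, move up to (4,1)
Step 5: enter (4,1), '\' deflects up->left, move left to (4,0)
Step 6: enter (4,0), '.' pass, move left to (4,-1)
Step 7: at (4,-1) — EXIT via left edge, pos 4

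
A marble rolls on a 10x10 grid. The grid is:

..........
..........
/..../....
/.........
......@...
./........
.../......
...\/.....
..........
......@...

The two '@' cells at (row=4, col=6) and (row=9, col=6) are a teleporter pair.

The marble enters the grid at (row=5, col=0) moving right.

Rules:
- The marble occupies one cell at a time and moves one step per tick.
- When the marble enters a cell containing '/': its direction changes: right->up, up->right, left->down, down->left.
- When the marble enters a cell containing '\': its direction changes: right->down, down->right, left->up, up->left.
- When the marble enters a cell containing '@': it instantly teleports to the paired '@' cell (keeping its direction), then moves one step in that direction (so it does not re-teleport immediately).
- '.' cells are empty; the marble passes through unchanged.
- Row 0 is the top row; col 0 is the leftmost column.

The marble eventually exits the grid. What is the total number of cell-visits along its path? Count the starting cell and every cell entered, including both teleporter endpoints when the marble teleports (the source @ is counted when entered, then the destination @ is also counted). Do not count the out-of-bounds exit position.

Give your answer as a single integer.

Step 1: enter (5,0), '.' pass, move right to (5,1)
Step 2: enter (5,1), '/' deflects right->up, move up to (4,1)
Step 3: enter (4,1), '.' pass, move up to (3,1)
Step 4: enter (3,1), '.' pass, move up to (2,1)
Step 5: enter (2,1), '.' pass, move up to (1,1)
Step 6: enter (1,1), '.' pass, move up to (0,1)
Step 7: enter (0,1), '.' pass, move up to (-1,1)
Step 8: at (-1,1) — EXIT via top edge, pos 1
Path length (cell visits): 7

Answer: 7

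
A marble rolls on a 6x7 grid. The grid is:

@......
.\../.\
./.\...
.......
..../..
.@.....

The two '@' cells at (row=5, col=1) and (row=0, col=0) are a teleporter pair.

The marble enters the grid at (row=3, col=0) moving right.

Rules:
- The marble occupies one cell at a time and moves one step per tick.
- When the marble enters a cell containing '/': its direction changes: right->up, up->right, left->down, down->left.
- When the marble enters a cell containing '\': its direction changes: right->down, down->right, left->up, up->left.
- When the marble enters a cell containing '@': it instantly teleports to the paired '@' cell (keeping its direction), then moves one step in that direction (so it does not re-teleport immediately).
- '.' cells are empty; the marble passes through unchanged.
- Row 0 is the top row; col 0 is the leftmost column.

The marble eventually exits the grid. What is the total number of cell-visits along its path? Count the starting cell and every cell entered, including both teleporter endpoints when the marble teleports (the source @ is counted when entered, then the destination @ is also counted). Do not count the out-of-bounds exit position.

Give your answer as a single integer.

Answer: 7

Derivation:
Step 1: enter (3,0), '.' pass, move right to (3,1)
Step 2: enter (3,1), '.' pass, move right to (3,2)
Step 3: enter (3,2), '.' pass, move right to (3,3)
Step 4: enter (3,3), '.' pass, move right to (3,4)
Step 5: enter (3,4), '.' pass, move right to (3,5)
Step 6: enter (3,5), '.' pass, move right to (3,6)
Step 7: enter (3,6), '.' pass, move right to (3,7)
Step 8: at (3,7) — EXIT via right edge, pos 3
Path length (cell visits): 7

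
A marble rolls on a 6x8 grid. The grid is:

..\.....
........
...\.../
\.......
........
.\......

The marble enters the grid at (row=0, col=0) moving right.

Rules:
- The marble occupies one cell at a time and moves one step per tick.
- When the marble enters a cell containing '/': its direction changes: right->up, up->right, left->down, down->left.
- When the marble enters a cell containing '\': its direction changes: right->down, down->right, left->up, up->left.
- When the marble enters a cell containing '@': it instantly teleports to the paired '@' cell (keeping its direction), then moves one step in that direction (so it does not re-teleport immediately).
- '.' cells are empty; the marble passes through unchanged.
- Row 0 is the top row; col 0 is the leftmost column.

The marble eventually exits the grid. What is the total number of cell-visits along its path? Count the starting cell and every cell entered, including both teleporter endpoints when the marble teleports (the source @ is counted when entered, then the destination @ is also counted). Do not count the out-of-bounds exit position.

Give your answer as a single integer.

Step 1: enter (0,0), '.' pass, move right to (0,1)
Step 2: enter (0,1), '.' pass, move right to (0,2)
Step 3: enter (0,2), '\' deflects right->down, move down to (1,2)
Step 4: enter (1,2), '.' pass, move down to (2,2)
Step 5: enter (2,2), '.' pass, move down to (3,2)
Step 6: enter (3,2), '.' pass, move down to (4,2)
Step 7: enter (4,2), '.' pass, move down to (5,2)
Step 8: enter (5,2), '.' pass, move down to (6,2)
Step 9: at (6,2) — EXIT via bottom edge, pos 2
Path length (cell visits): 8

Answer: 8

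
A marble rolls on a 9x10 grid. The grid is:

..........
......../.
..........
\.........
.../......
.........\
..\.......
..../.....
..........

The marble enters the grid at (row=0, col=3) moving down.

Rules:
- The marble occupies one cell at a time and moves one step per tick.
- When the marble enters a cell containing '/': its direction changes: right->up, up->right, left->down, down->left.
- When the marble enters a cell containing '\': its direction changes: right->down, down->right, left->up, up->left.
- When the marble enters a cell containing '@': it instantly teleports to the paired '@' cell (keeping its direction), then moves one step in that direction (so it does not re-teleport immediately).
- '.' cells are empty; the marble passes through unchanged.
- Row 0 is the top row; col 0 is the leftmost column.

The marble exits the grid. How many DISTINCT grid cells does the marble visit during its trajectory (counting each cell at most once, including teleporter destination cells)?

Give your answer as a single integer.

Answer: 8

Derivation:
Step 1: enter (0,3), '.' pass, move down to (1,3)
Step 2: enter (1,3), '.' pass, move down to (2,3)
Step 3: enter (2,3), '.' pass, move down to (3,3)
Step 4: enter (3,3), '.' pass, move down to (4,3)
Step 5: enter (4,3), '/' deflects down->left, move left to (4,2)
Step 6: enter (4,2), '.' pass, move left to (4,1)
Step 7: enter (4,1), '.' pass, move left to (4,0)
Step 8: enter (4,0), '.' pass, move left to (4,-1)
Step 9: at (4,-1) — EXIT via left edge, pos 4
Distinct cells visited: 8 (path length 8)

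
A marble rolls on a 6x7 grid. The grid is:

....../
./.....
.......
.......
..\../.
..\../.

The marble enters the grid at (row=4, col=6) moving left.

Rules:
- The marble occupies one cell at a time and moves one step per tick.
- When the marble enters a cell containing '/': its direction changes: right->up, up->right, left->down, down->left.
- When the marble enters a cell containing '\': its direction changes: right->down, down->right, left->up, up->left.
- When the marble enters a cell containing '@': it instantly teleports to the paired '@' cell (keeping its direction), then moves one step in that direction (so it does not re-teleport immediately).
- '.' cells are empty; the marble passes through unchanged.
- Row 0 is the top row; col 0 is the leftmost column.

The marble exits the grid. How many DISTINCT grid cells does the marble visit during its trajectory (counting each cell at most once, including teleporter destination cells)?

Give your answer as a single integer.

Answer: 9

Derivation:
Step 1: enter (4,6), '.' pass, move left to (4,5)
Step 2: enter (4,5), '/' deflects left->down, move down to (5,5)
Step 3: enter (5,5), '/' deflects down->left, move left to (5,4)
Step 4: enter (5,4), '.' pass, move left to (5,3)
Step 5: enter (5,3), '.' pass, move left to (5,2)
Step 6: enter (5,2), '\' deflects left->up, move up to (4,2)
Step 7: enter (4,2), '\' deflects up->left, move left to (4,1)
Step 8: enter (4,1), '.' pass, move left to (4,0)
Step 9: enter (4,0), '.' pass, move left to (4,-1)
Step 10: at (4,-1) — EXIT via left edge, pos 4
Distinct cells visited: 9 (path length 9)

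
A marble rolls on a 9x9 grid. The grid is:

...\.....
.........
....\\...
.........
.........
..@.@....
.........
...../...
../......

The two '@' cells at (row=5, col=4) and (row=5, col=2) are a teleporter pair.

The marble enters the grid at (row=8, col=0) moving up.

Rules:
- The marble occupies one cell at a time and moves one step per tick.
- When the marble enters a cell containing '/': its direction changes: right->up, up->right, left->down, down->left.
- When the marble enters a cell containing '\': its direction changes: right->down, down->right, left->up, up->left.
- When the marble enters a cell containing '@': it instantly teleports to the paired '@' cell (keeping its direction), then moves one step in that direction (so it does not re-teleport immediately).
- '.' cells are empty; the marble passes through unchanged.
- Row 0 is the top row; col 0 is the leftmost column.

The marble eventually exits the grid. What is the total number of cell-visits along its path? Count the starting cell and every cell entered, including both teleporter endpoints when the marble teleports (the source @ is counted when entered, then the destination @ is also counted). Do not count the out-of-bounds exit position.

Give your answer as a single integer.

Answer: 9

Derivation:
Step 1: enter (8,0), '.' pass, move up to (7,0)
Step 2: enter (7,0), '.' pass, move up to (6,0)
Step 3: enter (6,0), '.' pass, move up to (5,0)
Step 4: enter (5,0), '.' pass, move up to (4,0)
Step 5: enter (4,0), '.' pass, move up to (3,0)
Step 6: enter (3,0), '.' pass, move up to (2,0)
Step 7: enter (2,0), '.' pass, move up to (1,0)
Step 8: enter (1,0), '.' pass, move up to (0,0)
Step 9: enter (0,0), '.' pass, move up to (-1,0)
Step 10: at (-1,0) — EXIT via top edge, pos 0
Path length (cell visits): 9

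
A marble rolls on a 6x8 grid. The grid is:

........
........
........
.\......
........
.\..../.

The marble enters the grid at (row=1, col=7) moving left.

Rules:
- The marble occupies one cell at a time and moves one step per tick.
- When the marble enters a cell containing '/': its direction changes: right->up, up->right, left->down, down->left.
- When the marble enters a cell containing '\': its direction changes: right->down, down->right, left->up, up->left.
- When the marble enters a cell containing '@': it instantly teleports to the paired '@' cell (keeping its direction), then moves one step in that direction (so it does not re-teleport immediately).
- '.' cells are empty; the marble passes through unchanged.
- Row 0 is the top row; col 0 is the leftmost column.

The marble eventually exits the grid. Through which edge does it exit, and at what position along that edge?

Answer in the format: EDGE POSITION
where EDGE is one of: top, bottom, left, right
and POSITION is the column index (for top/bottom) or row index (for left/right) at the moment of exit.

Answer: left 1

Derivation:
Step 1: enter (1,7), '.' pass, move left to (1,6)
Step 2: enter (1,6), '.' pass, move left to (1,5)
Step 3: enter (1,5), '.' pass, move left to (1,4)
Step 4: enter (1,4), '.' pass, move left to (1,3)
Step 5: enter (1,3), '.' pass, move left to (1,2)
Step 6: enter (1,2), '.' pass, move left to (1,1)
Step 7: enter (1,1), '.' pass, move left to (1,0)
Step 8: enter (1,0), '.' pass, move left to (1,-1)
Step 9: at (1,-1) — EXIT via left edge, pos 1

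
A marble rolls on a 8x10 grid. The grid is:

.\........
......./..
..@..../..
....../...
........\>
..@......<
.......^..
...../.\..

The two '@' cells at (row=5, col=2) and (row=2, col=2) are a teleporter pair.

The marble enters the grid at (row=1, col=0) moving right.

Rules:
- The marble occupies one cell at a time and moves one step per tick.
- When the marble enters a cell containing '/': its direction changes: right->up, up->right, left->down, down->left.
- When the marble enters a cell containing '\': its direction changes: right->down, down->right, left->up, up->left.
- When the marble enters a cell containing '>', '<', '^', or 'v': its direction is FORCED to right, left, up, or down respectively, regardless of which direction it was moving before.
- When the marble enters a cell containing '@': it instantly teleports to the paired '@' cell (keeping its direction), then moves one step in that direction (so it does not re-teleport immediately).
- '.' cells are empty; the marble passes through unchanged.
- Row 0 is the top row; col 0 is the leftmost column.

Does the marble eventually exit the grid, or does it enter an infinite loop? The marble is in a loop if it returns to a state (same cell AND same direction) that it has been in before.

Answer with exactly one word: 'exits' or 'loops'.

Answer: exits

Derivation:
Step 1: enter (1,0), '.' pass, move right to (1,1)
Step 2: enter (1,1), '.' pass, move right to (1,2)
Step 3: enter (1,2), '.' pass, move right to (1,3)
Step 4: enter (1,3), '.' pass, move right to (1,4)
Step 5: enter (1,4), '.' pass, move right to (1,5)
Step 6: enter (1,5), '.' pass, move right to (1,6)
Step 7: enter (1,6), '.' pass, move right to (1,7)
Step 8: enter (1,7), '/' deflects right->up, move up to (0,7)
Step 9: enter (0,7), '.' pass, move up to (-1,7)
Step 10: at (-1,7) — EXIT via top edge, pos 7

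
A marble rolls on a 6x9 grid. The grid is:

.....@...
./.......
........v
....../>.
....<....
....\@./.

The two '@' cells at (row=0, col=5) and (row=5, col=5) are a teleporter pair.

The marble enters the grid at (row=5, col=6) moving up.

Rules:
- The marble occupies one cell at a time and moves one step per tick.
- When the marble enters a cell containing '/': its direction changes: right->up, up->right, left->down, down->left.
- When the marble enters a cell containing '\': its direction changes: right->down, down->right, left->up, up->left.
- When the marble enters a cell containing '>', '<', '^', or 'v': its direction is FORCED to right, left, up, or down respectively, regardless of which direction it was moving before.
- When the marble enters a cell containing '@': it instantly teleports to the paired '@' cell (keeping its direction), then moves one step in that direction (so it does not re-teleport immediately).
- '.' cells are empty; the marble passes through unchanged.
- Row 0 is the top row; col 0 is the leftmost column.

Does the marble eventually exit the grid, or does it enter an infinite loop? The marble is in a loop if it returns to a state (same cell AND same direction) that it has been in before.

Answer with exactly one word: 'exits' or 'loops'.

Step 1: enter (5,6), '.' pass, move up to (4,6)
Step 2: enter (4,6), '.' pass, move up to (3,6)
Step 3: enter (3,6), '/' deflects up->right, move right to (3,7)
Step 4: enter (3,7), '>' forces right->right, move right to (3,8)
Step 5: enter (3,8), '.' pass, move right to (3,9)
Step 6: at (3,9) — EXIT via right edge, pos 3

Answer: exits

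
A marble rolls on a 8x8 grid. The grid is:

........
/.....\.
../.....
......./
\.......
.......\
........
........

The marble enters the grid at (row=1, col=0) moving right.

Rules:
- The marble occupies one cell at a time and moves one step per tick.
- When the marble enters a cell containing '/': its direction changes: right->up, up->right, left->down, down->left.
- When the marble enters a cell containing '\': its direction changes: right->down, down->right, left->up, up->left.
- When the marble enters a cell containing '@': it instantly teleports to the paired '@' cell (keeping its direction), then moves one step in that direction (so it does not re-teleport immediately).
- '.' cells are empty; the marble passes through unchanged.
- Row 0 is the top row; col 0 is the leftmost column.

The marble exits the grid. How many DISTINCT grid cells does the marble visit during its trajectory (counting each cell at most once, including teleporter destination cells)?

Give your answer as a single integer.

Answer: 2

Derivation:
Step 1: enter (1,0), '/' deflects right->up, move up to (0,0)
Step 2: enter (0,0), '.' pass, move up to (-1,0)
Step 3: at (-1,0) — EXIT via top edge, pos 0
Distinct cells visited: 2 (path length 2)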